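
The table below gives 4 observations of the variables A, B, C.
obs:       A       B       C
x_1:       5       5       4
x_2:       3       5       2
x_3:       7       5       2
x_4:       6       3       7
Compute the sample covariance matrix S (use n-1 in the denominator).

Step 1 — column means:
  mean(A) = (5 + 3 + 7 + 6) / 4 = 21/4 = 5.25
  mean(B) = (5 + 5 + 5 + 3) / 4 = 18/4 = 4.5
  mean(C) = (4 + 2 + 2 + 7) / 4 = 15/4 = 3.75

Step 2 — sample covariance S[i,j] = (1/(n-1)) · Σ_k (x_{k,i} - mean_i) · (x_{k,j} - mean_j), with n-1 = 3.
  S[A,A] = ((-0.25)·(-0.25) + (-2.25)·(-2.25) + (1.75)·(1.75) + (0.75)·(0.75)) / 3 = 8.75/3 = 2.9167
  S[A,B] = ((-0.25)·(0.5) + (-2.25)·(0.5) + (1.75)·(0.5) + (0.75)·(-1.5)) / 3 = -1.5/3 = -0.5
  S[A,C] = ((-0.25)·(0.25) + (-2.25)·(-1.75) + (1.75)·(-1.75) + (0.75)·(3.25)) / 3 = 3.25/3 = 1.0833
  S[B,B] = ((0.5)·(0.5) + (0.5)·(0.5) + (0.5)·(0.5) + (-1.5)·(-1.5)) / 3 = 3/3 = 1
  S[B,C] = ((0.5)·(0.25) + (0.5)·(-1.75) + (0.5)·(-1.75) + (-1.5)·(3.25)) / 3 = -6.5/3 = -2.1667
  S[C,C] = ((0.25)·(0.25) + (-1.75)·(-1.75) + (-1.75)·(-1.75) + (3.25)·(3.25)) / 3 = 16.75/3 = 5.5833

S is symmetric (S[j,i] = S[i,j]). Assembling:

S = [[2.9167, -0.5, 1.0833],
 [-0.5, 1, -2.1667],
 [1.0833, -2.1667, 5.5833]]


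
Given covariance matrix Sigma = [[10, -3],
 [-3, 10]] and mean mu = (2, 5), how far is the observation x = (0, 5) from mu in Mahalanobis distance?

Step 1 — centre the observation: (x - mu) = (-2, 0).

Step 2 — invert Sigma. det(Sigma) = 10·10 - (-3)² = 91.
  Sigma^{-1} = (1/det) · [[d, -b], [-b, a]] = [[0.1099, 0.033],
 [0.033, 0.1099]].

Step 3 — form the quadratic (x - mu)^T · Sigma^{-1} · (x - mu):
  Sigma^{-1} · (x - mu) = (-0.2198, -0.0659).
  (x - mu)^T · [Sigma^{-1} · (x - mu)] = (-2)·(-0.2198) + (0)·(-0.0659) = 0.4396.

Step 4 — take square root: d = √(0.4396) ≈ 0.663.

d(x, mu) = √(0.4396) ≈ 0.663


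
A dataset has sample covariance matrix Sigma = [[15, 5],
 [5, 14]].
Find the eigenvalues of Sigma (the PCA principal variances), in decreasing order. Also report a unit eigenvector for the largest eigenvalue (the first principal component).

Step 1 — characteristic polynomial of 2×2 Sigma:
  det(Sigma - λI) = λ² - trace · λ + det = 0.
  trace = 15 + 14 = 29, det = 15·14 - (5)² = 185.
Step 2 — discriminant:
  Δ = trace² - 4·det = 841 - 740 = 101.
Step 3 — eigenvalues:
  λ = (trace ± √Δ)/2 = (29 ± 10.0499)/2,
  λ_1 = 19.5249,  λ_2 = 9.4751.

Step 4 — unit eigenvector for λ_1: solve (Sigma - λ_1 I)v = 0. First row:
  (15 - 19.5249)·v_x + (5)·v_y = 0, i.e. (-4.5249)·v_x + (5)·v_y = 0,
  so v ∝ (b, λ_1 - a) = (5, 4.5249) = u.
  ||u|| = √((5)² + (4.5249)²) = √(45.4751) ≈ 6.7435,
  v_1 = u/||u|| ≈ (0.7415, 0.671) (||v_1|| = 1).

λ_1 = 19.5249,  λ_2 = 9.4751;  v_1 ≈ (0.7415, 0.671)


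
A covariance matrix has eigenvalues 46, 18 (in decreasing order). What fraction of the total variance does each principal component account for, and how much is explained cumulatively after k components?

Step 1 — total variance = trace(Sigma) = Σ λ_i = 46 + 18 = 64.

Step 2 — fraction explained by component i = λ_i / Σ λ:
  PC1: 46/64 = 0.7188
  PC2: 18/64 = 0.2812

Step 3 — cumulative fraction after k components = (λ_1 + ... + λ_k) / Σ λ:
  k = 1: 46/64 = 0.7188
  k = 2: (46 + 18)/64 = 64/64 = 1

Summary (fraction, with percent):

explained: PC1 0.7188 (71.88%), PC2 0.2812 (28.12%);  cumulative: 0.7188, 1


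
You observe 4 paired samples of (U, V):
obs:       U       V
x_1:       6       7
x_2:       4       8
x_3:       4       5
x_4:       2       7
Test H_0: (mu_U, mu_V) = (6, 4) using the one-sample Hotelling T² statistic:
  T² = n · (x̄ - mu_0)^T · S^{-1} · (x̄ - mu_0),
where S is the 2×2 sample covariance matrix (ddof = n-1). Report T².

Step 1 — sample mean vector:
  mean(U) = (6 + 4 + 4 + 2) / 4 = 16/4 = 4
  mean(V) = (7 + 8 + 5 + 7) / 4 = 27/4 = 6.75
  x̄ = (4, 6.75),  deviation x̄ - mu_0 = (4, 6.75) - (6, 4) = (-2, 2.75).

Step 2 — sample covariance matrix, S[i,j] = (1/(n-1)) · Σ_k (x_{k,i} - mean_i) · (x_{k,j} - mean_j), divisor n-1 = 3:
  S[U,U] = ((2)·(2) + (0)·(0) + (0)·(0) + (-2)·(-2)) / 3 = 8/3 = 2.6667
  S[U,V] = ((2)·(0.25) + (0)·(1.25) + (0)·(-1.75) + (-2)·(0.25)) / 3 = 0/3 = 0
  S[V,V] = ((0.25)·(0.25) + (1.25)·(1.25) + (-1.75)·(-1.75) + (0.25)·(0.25)) / 3 = 4.75/3 = 1.5833
  S = [[2.6667, 0],
 [0, 1.5833]].

Step 3 — invert S. det(S) = 2.6667·1.5833 - (0)² = 4.2222.
  S^{-1} = (1/det) · [[d, -b], [-b, a]] = [[0.375, 0],
 [0, 0.6316]].

Step 4 — quadratic form (x̄ - mu_0)^T · S^{-1} · (x̄ - mu_0):
  S^{-1} · (x̄ - mu_0) = (-0.75, 1.7368),
  (x̄ - mu_0)^T · [...] = (-2)·(-0.75) + (2.75)·(1.7368) = 6.2763.

Step 5 — scale by n: T² = 4 · 6.2763 = 25.1053.

T² ≈ 25.1053


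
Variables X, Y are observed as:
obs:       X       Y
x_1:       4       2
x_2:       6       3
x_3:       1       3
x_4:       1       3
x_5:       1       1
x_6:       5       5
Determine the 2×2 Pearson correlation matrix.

Step 1 — column means:
  mean(X) = (4 + 6 + 1 + 1 + 1 + 5) / 6 = 18/6 = 3
  mean(Y) = (2 + 3 + 3 + 3 + 1 + 5) / 6 = 17/6 = 2.8333

Step 2 — sample variances and covariances s[i,j] = (1/(n-1)) · Σ_k (x_{k,i} - mean_i) · (x_{k,j} - mean_j), with n-1 = 5:
  s[X,X] = ((1)·(1) + (3)·(3) + (-2)·(-2) + (-2)·(-2) + (-2)·(-2) + (2)·(2)) / 5 = 26/5 = 5.2
  s[X,Y] = ((1)·(-0.8333) + (3)·(0.1667) + (-2)·(0.1667) + (-2)·(0.1667) + (-2)·(-1.8333) + (2)·(2.1667)) / 5 = 7/5 = 1.4
  s[Y,Y] = ((-0.8333)·(-0.8333) + (0.1667)·(0.1667) + (0.1667)·(0.1667) + (0.1667)·(0.1667) + (-1.8333)·(-1.8333) + (2.1667)·(2.1667)) / 5 = 8.8333/5 = 1.7667
  Sample standard deviations s_i = √(s[i,i]):
  s(X) = √(5.2) = 2.2804
  s(Y) = √(1.7667) = 1.3292

Step 3 — r_{ij} = s_{ij} / (s_i · s_j):
  r[X,X] = 1 (diagonal).
  r[X,Y] = 1.4 / (2.2804 · 1.3292) = 1.4 / 3.031 = 0.4619
  r[Y,Y] = 1 (diagonal).

R is symmetric with unit diagonal. Assembling:

R = [[1, 0.4619],
 [0.4619, 1]]


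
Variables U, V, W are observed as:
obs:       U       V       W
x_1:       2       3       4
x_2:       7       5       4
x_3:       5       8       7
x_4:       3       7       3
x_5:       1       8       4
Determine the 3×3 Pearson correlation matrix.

Step 1 — column means:
  mean(U) = (2 + 7 + 5 + 3 + 1) / 5 = 18/5 = 3.6
  mean(V) = (3 + 5 + 8 + 7 + 8) / 5 = 31/5 = 6.2
  mean(W) = (4 + 4 + 7 + 3 + 4) / 5 = 22/5 = 4.4

Step 2 — sample variances and covariances s[i,j] = (1/(n-1)) · Σ_k (x_{k,i} - mean_i) · (x_{k,j} - mean_j), with n-1 = 4:
  s[U,U] = ((-1.6)·(-1.6) + (3.4)·(3.4) + (1.4)·(1.4) + (-0.6)·(-0.6) + (-2.6)·(-2.6)) / 4 = 23.2/4 = 5.8
  s[U,V] = ((-1.6)·(-3.2) + (3.4)·(-1.2) + (1.4)·(1.8) + (-0.6)·(0.8) + (-2.6)·(1.8)) / 4 = -1.6/4 = -0.4
  s[U,W] = ((-1.6)·(-0.4) + (3.4)·(-0.4) + (1.4)·(2.6) + (-0.6)·(-1.4) + (-2.6)·(-0.4)) / 4 = 4.8/4 = 1.2
  s[V,V] = ((-3.2)·(-3.2) + (-1.2)·(-1.2) + (1.8)·(1.8) + (0.8)·(0.8) + (1.8)·(1.8)) / 4 = 18.8/4 = 4.7
  s[V,W] = ((-3.2)·(-0.4) + (-1.2)·(-0.4) + (1.8)·(2.6) + (0.8)·(-1.4) + (1.8)·(-0.4)) / 4 = 4.6/4 = 1.15
  s[W,W] = ((-0.4)·(-0.4) + (-0.4)·(-0.4) + (2.6)·(2.6) + (-1.4)·(-1.4) + (-0.4)·(-0.4)) / 4 = 9.2/4 = 2.3
  Sample standard deviations s_i = √(s[i,i]):
  s(U) = √(5.8) = 2.4083
  s(V) = √(4.7) = 2.1679
  s(W) = √(2.3) = 1.5166

Step 3 — r_{ij} = s_{ij} / (s_i · s_j):
  r[U,U] = 1 (diagonal).
  r[U,V] = -0.4 / (2.4083 · 2.1679) = -0.4 / 5.2211 = -0.0766
  r[U,W] = 1.2 / (2.4083 · 1.5166) = 1.2 / 3.6524 = 0.3286
  r[V,V] = 1 (diagonal).
  r[V,W] = 1.15 / (2.1679 · 1.5166) = 1.15 / 3.2879 = 0.3498
  r[W,W] = 1 (diagonal).

R is symmetric with unit diagonal. Assembling:

R = [[1, -0.0766, 0.3286],
 [-0.0766, 1, 0.3498],
 [0.3286, 0.3498, 1]]


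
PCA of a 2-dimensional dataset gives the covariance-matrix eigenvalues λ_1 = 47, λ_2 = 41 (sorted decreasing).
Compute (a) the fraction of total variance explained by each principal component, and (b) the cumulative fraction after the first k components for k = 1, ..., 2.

Step 1 — total variance = trace(Sigma) = Σ λ_i = 47 + 41 = 88.

Step 2 — fraction explained by component i = λ_i / Σ λ:
  PC1: 47/88 = 0.5341
  PC2: 41/88 = 0.4659

Step 3 — cumulative fraction after k components = (λ_1 + ... + λ_k) / Σ λ:
  k = 1: 47/88 = 0.5341
  k = 2: (47 + 41)/88 = 88/88 = 1

Summary (fraction, with percent):

explained: PC1 0.5341 (53.41%), PC2 0.4659 (46.59%);  cumulative: 0.5341, 1


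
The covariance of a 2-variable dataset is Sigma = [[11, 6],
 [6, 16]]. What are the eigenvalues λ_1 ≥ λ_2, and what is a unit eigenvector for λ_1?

Step 1 — characteristic polynomial of 2×2 Sigma:
  det(Sigma - λI) = λ² - trace · λ + det = 0.
  trace = 11 + 16 = 27, det = 11·16 - (6)² = 140.
Step 2 — discriminant:
  Δ = trace² - 4·det = 729 - 560 = 169.
Step 3 — eigenvalues:
  λ = (trace ± √Δ)/2 = (27 ± 13)/2,
  λ_1 = 20,  λ_2 = 7.

Step 4 — unit eigenvector for λ_1: solve (Sigma - λ_1 I)v = 0. First row:
  (11 - 20)·v_x + (6)·v_y = 0, i.e. (-9)·v_x + (6)·v_y = 0,
  so v ∝ (b, λ_1 - a) = (6, 9) = u.
  ||u|| = √((6)² + (9)²) = √(117) ≈ 10.8167,
  v_1 = u/||u|| ≈ (0.5547, 0.8321) (||v_1|| = 1).

λ_1 = 20,  λ_2 = 7;  v_1 ≈ (0.5547, 0.8321)


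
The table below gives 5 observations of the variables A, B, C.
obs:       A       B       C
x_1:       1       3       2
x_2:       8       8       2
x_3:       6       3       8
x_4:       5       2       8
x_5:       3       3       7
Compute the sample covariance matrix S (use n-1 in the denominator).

Step 1 — column means:
  mean(A) = (1 + 8 + 6 + 5 + 3) / 5 = 23/5 = 4.6
  mean(B) = (3 + 8 + 3 + 2 + 3) / 5 = 19/5 = 3.8
  mean(C) = (2 + 2 + 8 + 8 + 7) / 5 = 27/5 = 5.4

Step 2 — sample covariance S[i,j] = (1/(n-1)) · Σ_k (x_{k,i} - mean_i) · (x_{k,j} - mean_j), with n-1 = 4.
  S[A,A] = ((-3.6)·(-3.6) + (3.4)·(3.4) + (1.4)·(1.4) + (0.4)·(0.4) + (-1.6)·(-1.6)) / 4 = 29.2/4 = 7.3
  S[A,B] = ((-3.6)·(-0.8) + (3.4)·(4.2) + (1.4)·(-0.8) + (0.4)·(-1.8) + (-1.6)·(-0.8)) / 4 = 16.6/4 = 4.15
  S[A,C] = ((-3.6)·(-3.4) + (3.4)·(-3.4) + (1.4)·(2.6) + (0.4)·(2.6) + (-1.6)·(1.6)) / 4 = 2.8/4 = 0.7
  S[B,B] = ((-0.8)·(-0.8) + (4.2)·(4.2) + (-0.8)·(-0.8) + (-1.8)·(-1.8) + (-0.8)·(-0.8)) / 4 = 22.8/4 = 5.7
  S[B,C] = ((-0.8)·(-3.4) + (4.2)·(-3.4) + (-0.8)·(2.6) + (-1.8)·(2.6) + (-0.8)·(1.6)) / 4 = -19.6/4 = -4.9
  S[C,C] = ((-3.4)·(-3.4) + (-3.4)·(-3.4) + (2.6)·(2.6) + (2.6)·(2.6) + (1.6)·(1.6)) / 4 = 39.2/4 = 9.8

S is symmetric (S[j,i] = S[i,j]). Assembling:

S = [[7.3, 4.15, 0.7],
 [4.15, 5.7, -4.9],
 [0.7, -4.9, 9.8]]


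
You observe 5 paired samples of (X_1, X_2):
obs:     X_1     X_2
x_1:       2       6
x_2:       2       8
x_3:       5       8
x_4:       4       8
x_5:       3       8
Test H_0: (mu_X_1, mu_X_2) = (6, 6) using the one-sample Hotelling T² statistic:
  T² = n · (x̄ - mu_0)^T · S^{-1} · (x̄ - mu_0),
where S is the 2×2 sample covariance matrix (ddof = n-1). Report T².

Step 1 — sample mean vector:
  mean(X_1) = (2 + 2 + 5 + 4 + 3) / 5 = 16/5 = 3.2
  mean(X_2) = (6 + 8 + 8 + 8 + 8) / 5 = 38/5 = 7.6
  x̄ = (3.2, 7.6),  deviation x̄ - mu_0 = (3.2, 7.6) - (6, 6) = (-2.8, 1.6).

Step 2 — sample covariance matrix, S[i,j] = (1/(n-1)) · Σ_k (x_{k,i} - mean_i) · (x_{k,j} - mean_j), divisor n-1 = 4:
  S[X_1,X_1] = ((-1.2)·(-1.2) + (-1.2)·(-1.2) + (1.8)·(1.8) + (0.8)·(0.8) + (-0.2)·(-0.2)) / 4 = 6.8/4 = 1.7
  S[X_1,X_2] = ((-1.2)·(-1.6) + (-1.2)·(0.4) + (1.8)·(0.4) + (0.8)·(0.4) + (-0.2)·(0.4)) / 4 = 2.4/4 = 0.6
  S[X_2,X_2] = ((-1.6)·(-1.6) + (0.4)·(0.4) + (0.4)·(0.4) + (0.4)·(0.4) + (0.4)·(0.4)) / 4 = 3.2/4 = 0.8
  S = [[1.7, 0.6],
 [0.6, 0.8]].

Step 3 — invert S. det(S) = 1.7·0.8 - (0.6)² = 1.
  S^{-1} = (1/det) · [[d, -b], [-b, a]] = [[0.8, -0.6],
 [-0.6, 1.7]].

Step 4 — quadratic form (x̄ - mu_0)^T · S^{-1} · (x̄ - mu_0):
  S^{-1} · (x̄ - mu_0) = (-3.2, 4.4),
  (x̄ - mu_0)^T · [...] = (-2.8)·(-3.2) + (1.6)·(4.4) = 16.

Step 5 — scale by n: T² = 5 · 16 = 80.

T² ≈ 80


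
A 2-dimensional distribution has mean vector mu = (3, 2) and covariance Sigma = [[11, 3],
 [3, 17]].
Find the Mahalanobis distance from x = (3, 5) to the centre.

Step 1 — centre the observation: (x - mu) = (0, 3).

Step 2 — invert Sigma. det(Sigma) = 11·17 - (3)² = 178.
  Sigma^{-1} = (1/det) · [[d, -b], [-b, a]] = [[0.0955, -0.0169],
 [-0.0169, 0.0618]].

Step 3 — form the quadratic (x - mu)^T · Sigma^{-1} · (x - mu):
  Sigma^{-1} · (x - mu) = (-0.0506, 0.1854).
  (x - mu)^T · [Sigma^{-1} · (x - mu)] = (0)·(-0.0506) + (3)·(0.1854) = 0.5562.

Step 4 — take square root: d = √(0.5562) ≈ 0.7458.

d(x, mu) = √(0.5562) ≈ 0.7458


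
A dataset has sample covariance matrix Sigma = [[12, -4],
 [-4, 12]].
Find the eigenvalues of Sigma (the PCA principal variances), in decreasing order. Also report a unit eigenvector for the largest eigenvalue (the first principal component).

Step 1 — characteristic polynomial of 2×2 Sigma:
  det(Sigma - λI) = λ² - trace · λ + det = 0.
  trace = 12 + 12 = 24, det = 12·12 - (-4)² = 128.
Step 2 — discriminant:
  Δ = trace² - 4·det = 576 - 512 = 64.
Step 3 — eigenvalues:
  λ = (trace ± √Δ)/2 = (24 ± 8)/2,
  λ_1 = 16,  λ_2 = 8.

Step 4 — unit eigenvector for λ_1: solve (Sigma - λ_1 I)v = 0. First row:
  (12 - 16)·v_x + (-4)·v_y = 0, i.e. (-4)·v_x + (-4)·v_y = 0,
  so v ∝ (b, λ_1 - a) = (-4, 4); multiply by -1 so the first entry is positive: u = (4, -4).
  ||u|| = √((4)² + (-4)²) = √(32) ≈ 5.6569,
  v_1 = u/||u|| ≈ (0.7071, -0.7071) (||v_1|| = 1).

λ_1 = 16,  λ_2 = 8;  v_1 ≈ (0.7071, -0.7071)


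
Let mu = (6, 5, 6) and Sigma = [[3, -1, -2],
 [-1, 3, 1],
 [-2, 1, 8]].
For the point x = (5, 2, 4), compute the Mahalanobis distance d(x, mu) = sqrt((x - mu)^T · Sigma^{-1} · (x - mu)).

Step 1 — centre the observation: (x - mu) = (-1, -3, -2).

Step 2 — invert Sigma (cofactor / det for 3×3, or solve directly):
  Sigma^{-1} = [[0.434, 0.1132, 0.0943],
 [0.1132, 0.3774, -0.0189],
 [0.0943, -0.0189, 0.1509]].

Step 3 — form the quadratic (x - mu)^T · Sigma^{-1} · (x - mu):
  Sigma^{-1} · (x - mu) = (-0.9623, -1.2075, -0.3396).
  (x - mu)^T · [Sigma^{-1} · (x - mu)] = (-1)·(-0.9623) + (-3)·(-1.2075) + (-2)·(-0.3396) = 5.2642.

Step 4 — take square root: d = √(5.2642) ≈ 2.2944.

d(x, mu) = √(5.2642) ≈ 2.2944


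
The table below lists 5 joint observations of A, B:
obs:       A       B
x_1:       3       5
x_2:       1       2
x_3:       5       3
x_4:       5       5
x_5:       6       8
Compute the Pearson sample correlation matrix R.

Step 1 — column means:
  mean(A) = (3 + 1 + 5 + 5 + 6) / 5 = 20/5 = 4
  mean(B) = (5 + 2 + 3 + 5 + 8) / 5 = 23/5 = 4.6

Step 2 — sample variances and covariances s[i,j] = (1/(n-1)) · Σ_k (x_{k,i} - mean_i) · (x_{k,j} - mean_j), with n-1 = 4:
  s[A,A] = ((-1)·(-1) + (-3)·(-3) + (1)·(1) + (1)·(1) + (2)·(2)) / 4 = 16/4 = 4
  s[A,B] = ((-1)·(0.4) + (-3)·(-2.6) + (1)·(-1.6) + (1)·(0.4) + (2)·(3.4)) / 4 = 13/4 = 3.25
  s[B,B] = ((0.4)·(0.4) + (-2.6)·(-2.6) + (-1.6)·(-1.6) + (0.4)·(0.4) + (3.4)·(3.4)) / 4 = 21.2/4 = 5.3
  Sample standard deviations s_i = √(s[i,i]):
  s(A) = √(4) = 2
  s(B) = √(5.3) = 2.3022

Step 3 — r_{ij} = s_{ij} / (s_i · s_j):
  r[A,A] = 1 (diagonal).
  r[A,B] = 3.25 / (2 · 2.3022) = 3.25 / 4.6043 = 0.7059
  r[B,B] = 1 (diagonal).

R is symmetric with unit diagonal. Assembling:

R = [[1, 0.7059],
 [0.7059, 1]]


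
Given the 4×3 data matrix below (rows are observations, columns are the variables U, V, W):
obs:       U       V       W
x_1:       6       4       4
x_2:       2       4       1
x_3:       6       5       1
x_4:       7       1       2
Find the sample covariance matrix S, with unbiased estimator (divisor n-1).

Step 1 — column means:
  mean(U) = (6 + 2 + 6 + 7) / 4 = 21/4 = 5.25
  mean(V) = (4 + 4 + 5 + 1) / 4 = 14/4 = 3.5
  mean(W) = (4 + 1 + 1 + 2) / 4 = 8/4 = 2

Step 2 — sample covariance S[i,j] = (1/(n-1)) · Σ_k (x_{k,i} - mean_i) · (x_{k,j} - mean_j), with n-1 = 3.
  S[U,U] = ((0.75)·(0.75) + (-3.25)·(-3.25) + (0.75)·(0.75) + (1.75)·(1.75)) / 3 = 14.75/3 = 4.9167
  S[U,V] = ((0.75)·(0.5) + (-3.25)·(0.5) + (0.75)·(1.5) + (1.75)·(-2.5)) / 3 = -4.5/3 = -1.5
  S[U,W] = ((0.75)·(2) + (-3.25)·(-1) + (0.75)·(-1) + (1.75)·(0)) / 3 = 4/3 = 1.3333
  S[V,V] = ((0.5)·(0.5) + (0.5)·(0.5) + (1.5)·(1.5) + (-2.5)·(-2.5)) / 3 = 9/3 = 3
  S[V,W] = ((0.5)·(2) + (0.5)·(-1) + (1.5)·(-1) + (-2.5)·(0)) / 3 = -1/3 = -0.3333
  S[W,W] = ((2)·(2) + (-1)·(-1) + (-1)·(-1) + (0)·(0)) / 3 = 6/3 = 2

S is symmetric (S[j,i] = S[i,j]). Assembling:

S = [[4.9167, -1.5, 1.3333],
 [-1.5, 3, -0.3333],
 [1.3333, -0.3333, 2]]


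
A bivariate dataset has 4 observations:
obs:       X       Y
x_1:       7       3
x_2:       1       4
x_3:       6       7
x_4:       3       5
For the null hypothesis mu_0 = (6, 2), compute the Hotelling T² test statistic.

Step 1 — sample mean vector:
  mean(X) = (7 + 1 + 6 + 3) / 4 = 17/4 = 4.25
  mean(Y) = (3 + 4 + 7 + 5) / 4 = 19/4 = 4.75
  x̄ = (4.25, 4.75),  deviation x̄ - mu_0 = (4.25, 4.75) - (6, 2) = (-1.75, 2.75).

Step 2 — sample covariance matrix, S[i,j] = (1/(n-1)) · Σ_k (x_{k,i} - mean_i) · (x_{k,j} - mean_j), divisor n-1 = 3:
  S[X,X] = ((2.75)·(2.75) + (-3.25)·(-3.25) + (1.75)·(1.75) + (-1.25)·(-1.25)) / 3 = 22.75/3 = 7.5833
  S[X,Y] = ((2.75)·(-1.75) + (-3.25)·(-0.75) + (1.75)·(2.25) + (-1.25)·(0.25)) / 3 = 1.25/3 = 0.4167
  S[Y,Y] = ((-1.75)·(-1.75) + (-0.75)·(-0.75) + (2.25)·(2.25) + (0.25)·(0.25)) / 3 = 8.75/3 = 2.9167
  S = [[7.5833, 0.4167],
 [0.4167, 2.9167]].

Step 3 — invert S. det(S) = 7.5833·2.9167 - (0.4167)² = 21.9444.
  S^{-1} = (1/det) · [[d, -b], [-b, a]] = [[0.1329, -0.019],
 [-0.019, 0.3456]].

Step 4 — quadratic form (x̄ - mu_0)^T · S^{-1} · (x̄ - mu_0):
  S^{-1} · (x̄ - mu_0) = (-0.2848, 0.9835),
  (x̄ - mu_0)^T · [...] = (-1.75)·(-0.2848) + (2.75)·(0.9835) = 3.2032.

Step 5 — scale by n: T² = 4 · 3.2032 = 12.8127.

T² ≈ 12.8127


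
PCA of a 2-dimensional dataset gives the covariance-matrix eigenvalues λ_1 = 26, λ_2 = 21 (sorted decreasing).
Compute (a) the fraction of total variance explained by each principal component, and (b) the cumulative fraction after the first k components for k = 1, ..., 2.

Step 1 — total variance = trace(Sigma) = Σ λ_i = 26 + 21 = 47.

Step 2 — fraction explained by component i = λ_i / Σ λ:
  PC1: 26/47 = 0.5532
  PC2: 21/47 = 0.4468

Step 3 — cumulative fraction after k components = (λ_1 + ... + λ_k) / Σ λ:
  k = 1: 26/47 = 0.5532
  k = 2: (26 + 21)/47 = 47/47 = 1

Summary (fraction, with percent):

explained: PC1 0.5532 (55.32%), PC2 0.4468 (44.68%);  cumulative: 0.5532, 1


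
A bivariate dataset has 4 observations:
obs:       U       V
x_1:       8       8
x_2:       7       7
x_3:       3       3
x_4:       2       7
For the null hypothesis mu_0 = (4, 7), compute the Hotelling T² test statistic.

Step 1 — sample mean vector:
  mean(U) = (8 + 7 + 3 + 2) / 4 = 20/4 = 5
  mean(V) = (8 + 7 + 3 + 7) / 4 = 25/4 = 6.25
  x̄ = (5, 6.25),  deviation x̄ - mu_0 = (5, 6.25) - (4, 7) = (1, -0.75).

Step 2 — sample covariance matrix, S[i,j] = (1/(n-1)) · Σ_k (x_{k,i} - mean_i) · (x_{k,j} - mean_j), divisor n-1 = 3:
  S[U,U] = ((3)·(3) + (2)·(2) + (-2)·(-2) + (-3)·(-3)) / 3 = 26/3 = 8.6667
  S[U,V] = ((3)·(1.75) + (2)·(0.75) + (-2)·(-3.25) + (-3)·(0.75)) / 3 = 11/3 = 3.6667
  S[V,V] = ((1.75)·(1.75) + (0.75)·(0.75) + (-3.25)·(-3.25) + (0.75)·(0.75)) / 3 = 14.75/3 = 4.9167
  S = [[8.6667, 3.6667],
 [3.6667, 4.9167]].

Step 3 — invert S. det(S) = 8.6667·4.9167 - (3.6667)² = 29.1667.
  S^{-1} = (1/det) · [[d, -b], [-b, a]] = [[0.1686, -0.1257],
 [-0.1257, 0.2971]].

Step 4 — quadratic form (x̄ - mu_0)^T · S^{-1} · (x̄ - mu_0):
  S^{-1} · (x̄ - mu_0) = (0.2629, -0.3486),
  (x̄ - mu_0)^T · [...] = (1)·(0.2629) + (-0.75)·(-0.3486) = 0.5243.

Step 5 — scale by n: T² = 4 · 0.5243 = 2.0971.

T² ≈ 2.0971


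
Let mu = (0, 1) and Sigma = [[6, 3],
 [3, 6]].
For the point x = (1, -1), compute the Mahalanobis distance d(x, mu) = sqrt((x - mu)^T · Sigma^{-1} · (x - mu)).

Step 1 — centre the observation: (x - mu) = (1, -2).

Step 2 — invert Sigma. det(Sigma) = 6·6 - (3)² = 27.
  Sigma^{-1} = (1/det) · [[d, -b], [-b, a]] = [[0.2222, -0.1111],
 [-0.1111, 0.2222]].

Step 3 — form the quadratic (x - mu)^T · Sigma^{-1} · (x - mu):
  Sigma^{-1} · (x - mu) = (0.4444, -0.5556).
  (x - mu)^T · [Sigma^{-1} · (x - mu)] = (1)·(0.4444) + (-2)·(-0.5556) = 1.5556.

Step 4 — take square root: d = √(1.5556) ≈ 1.2472.

d(x, mu) = √(1.5556) ≈ 1.2472


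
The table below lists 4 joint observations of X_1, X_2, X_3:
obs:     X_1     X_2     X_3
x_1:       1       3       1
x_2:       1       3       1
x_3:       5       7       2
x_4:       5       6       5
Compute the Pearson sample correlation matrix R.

Step 1 — column means:
  mean(X_1) = (1 + 1 + 5 + 5) / 4 = 12/4 = 3
  mean(X_2) = (3 + 3 + 7 + 6) / 4 = 19/4 = 4.75
  mean(X_3) = (1 + 1 + 2 + 5) / 4 = 9/4 = 2.25

Step 2 — sample variances and covariances s[i,j] = (1/(n-1)) · Σ_k (x_{k,i} - mean_i) · (x_{k,j} - mean_j), with n-1 = 3:
  s[X_1,X_1] = ((-2)·(-2) + (-2)·(-2) + (2)·(2) + (2)·(2)) / 3 = 16/3 = 5.3333
  s[X_1,X_2] = ((-2)·(-1.75) + (-2)·(-1.75) + (2)·(2.25) + (2)·(1.25)) / 3 = 14/3 = 4.6667
  s[X_1,X_3] = ((-2)·(-1.25) + (-2)·(-1.25) + (2)·(-0.25) + (2)·(2.75)) / 3 = 10/3 = 3.3333
  s[X_2,X_2] = ((-1.75)·(-1.75) + (-1.75)·(-1.75) + (2.25)·(2.25) + (1.25)·(1.25)) / 3 = 12.75/3 = 4.25
  s[X_2,X_3] = ((-1.75)·(-1.25) + (-1.75)·(-1.25) + (2.25)·(-0.25) + (1.25)·(2.75)) / 3 = 7.25/3 = 2.4167
  s[X_3,X_3] = ((-1.25)·(-1.25) + (-1.25)·(-1.25) + (-0.25)·(-0.25) + (2.75)·(2.75)) / 3 = 10.75/3 = 3.5833
  Sample standard deviations s_i = √(s[i,i]):
  s(X_1) = √(5.3333) = 2.3094
  s(X_2) = √(4.25) = 2.0616
  s(X_3) = √(3.5833) = 1.893

Step 3 — r_{ij} = s_{ij} / (s_i · s_j):
  r[X_1,X_1] = 1 (diagonal).
  r[X_1,X_2] = 4.6667 / (2.3094 · 2.0616) = 4.6667 / 4.761 = 0.9802
  r[X_1,X_3] = 3.3333 / (2.3094 · 1.893) = 3.3333 / 4.3716 = 0.7625
  r[X_2,X_2] = 1 (diagonal).
  r[X_2,X_3] = 2.4167 / (2.0616 · 1.893) = 2.4167 / 3.9025 = 0.6193
  r[X_3,X_3] = 1 (diagonal).

R is symmetric with unit diagonal. Assembling:

R = [[1, 0.9802, 0.7625],
 [0.9802, 1, 0.6193],
 [0.7625, 0.6193, 1]]


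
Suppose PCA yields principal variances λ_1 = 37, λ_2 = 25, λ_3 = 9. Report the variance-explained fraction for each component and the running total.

Step 1 — total variance = trace(Sigma) = Σ λ_i = 37 + 25 + 9 = 71.

Step 2 — fraction explained by component i = λ_i / Σ λ:
  PC1: 37/71 = 0.5211
  PC2: 25/71 = 0.3521
  PC3: 9/71 = 0.1268

Step 3 — cumulative fraction after k components = (λ_1 + ... + λ_k) / Σ λ:
  k = 1: 37/71 = 0.5211
  k = 2: (37 + 25)/71 = 62/71 = 0.8732
  k = 3: (37 + 25 + 9)/71 = 71/71 = 1

Summary (fraction, with percent):

explained: PC1 0.5211 (52.11%), PC2 0.3521 (35.21%), PC3 0.1268 (12.68%);  cumulative: 0.5211, 0.8732, 1


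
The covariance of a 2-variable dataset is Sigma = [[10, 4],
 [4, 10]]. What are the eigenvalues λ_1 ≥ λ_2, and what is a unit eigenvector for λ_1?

Step 1 — characteristic polynomial of 2×2 Sigma:
  det(Sigma - λI) = λ² - trace · λ + det = 0.
  trace = 10 + 10 = 20, det = 10·10 - (4)² = 84.
Step 2 — discriminant:
  Δ = trace² - 4·det = 400 - 336 = 64.
Step 3 — eigenvalues:
  λ = (trace ± √Δ)/2 = (20 ± 8)/2,
  λ_1 = 14,  λ_2 = 6.

Step 4 — unit eigenvector for λ_1: solve (Sigma - λ_1 I)v = 0. First row:
  (10 - 14)·v_x + (4)·v_y = 0, i.e. (-4)·v_x + (4)·v_y = 0,
  so v ∝ (b, λ_1 - a) = (4, 4) = u.
  ||u|| = √((4)² + (4)²) = √(32) ≈ 5.6569,
  v_1 = u/||u|| ≈ (0.7071, 0.7071) (||v_1|| = 1).

λ_1 = 14,  λ_2 = 6;  v_1 ≈ (0.7071, 0.7071)


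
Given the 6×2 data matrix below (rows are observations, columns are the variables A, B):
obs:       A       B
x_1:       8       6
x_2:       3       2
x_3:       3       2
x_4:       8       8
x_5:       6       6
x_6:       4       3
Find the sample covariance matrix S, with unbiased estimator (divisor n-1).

Step 1 — column means:
  mean(A) = (8 + 3 + 3 + 8 + 6 + 4) / 6 = 32/6 = 5.3333
  mean(B) = (6 + 2 + 2 + 8 + 6 + 3) / 6 = 27/6 = 4.5

Step 2 — sample covariance S[i,j] = (1/(n-1)) · Σ_k (x_{k,i} - mean_i) · (x_{k,j} - mean_j), with n-1 = 5.
  S[A,A] = ((2.6667)·(2.6667) + (-2.3333)·(-2.3333) + (-2.3333)·(-2.3333) + (2.6667)·(2.6667) + (0.6667)·(0.6667) + (-1.3333)·(-1.3333)) / 5 = 27.3333/5 = 5.4667
  S[A,B] = ((2.6667)·(1.5) + (-2.3333)·(-2.5) + (-2.3333)·(-2.5) + (2.6667)·(3.5) + (0.6667)·(1.5) + (-1.3333)·(-1.5)) / 5 = 28/5 = 5.6
  S[B,B] = ((1.5)·(1.5) + (-2.5)·(-2.5) + (-2.5)·(-2.5) + (3.5)·(3.5) + (1.5)·(1.5) + (-1.5)·(-1.5)) / 5 = 31.5/5 = 6.3

S is symmetric (S[j,i] = S[i,j]). Assembling:

S = [[5.4667, 5.6],
 [5.6, 6.3]]


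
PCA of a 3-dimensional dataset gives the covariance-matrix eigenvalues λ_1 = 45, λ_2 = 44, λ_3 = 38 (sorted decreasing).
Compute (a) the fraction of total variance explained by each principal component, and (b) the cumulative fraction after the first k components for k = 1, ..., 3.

Step 1 — total variance = trace(Sigma) = Σ λ_i = 45 + 44 + 38 = 127.

Step 2 — fraction explained by component i = λ_i / Σ λ:
  PC1: 45/127 = 0.3543
  PC2: 44/127 = 0.3465
  PC3: 38/127 = 0.2992

Step 3 — cumulative fraction after k components = (λ_1 + ... + λ_k) / Σ λ:
  k = 1: 45/127 = 0.3543
  k = 2: (45 + 44)/127 = 89/127 = 0.7008
  k = 3: (45 + 44 + 38)/127 = 127/127 = 1

Summary (fraction, with percent):

explained: PC1 0.3543 (35.43%), PC2 0.3465 (34.65%), PC3 0.2992 (29.92%);  cumulative: 0.3543, 0.7008, 1


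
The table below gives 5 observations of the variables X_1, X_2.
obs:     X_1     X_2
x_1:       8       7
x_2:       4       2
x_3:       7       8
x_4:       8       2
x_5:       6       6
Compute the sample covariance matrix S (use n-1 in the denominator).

Step 1 — column means:
  mean(X_1) = (8 + 4 + 7 + 8 + 6) / 5 = 33/5 = 6.6
  mean(X_2) = (7 + 2 + 8 + 2 + 6) / 5 = 25/5 = 5

Step 2 — sample covariance S[i,j] = (1/(n-1)) · Σ_k (x_{k,i} - mean_i) · (x_{k,j} - mean_j), with n-1 = 4.
  S[X_1,X_1] = ((1.4)·(1.4) + (-2.6)·(-2.6) + (0.4)·(0.4) + (1.4)·(1.4) + (-0.6)·(-0.6)) / 4 = 11.2/4 = 2.8
  S[X_1,X_2] = ((1.4)·(2) + (-2.6)·(-3) + (0.4)·(3) + (1.4)·(-3) + (-0.6)·(1)) / 4 = 7/4 = 1.75
  S[X_2,X_2] = ((2)·(2) + (-3)·(-3) + (3)·(3) + (-3)·(-3) + (1)·(1)) / 4 = 32/4 = 8

S is symmetric (S[j,i] = S[i,j]). Assembling:

S = [[2.8, 1.75],
 [1.75, 8]]


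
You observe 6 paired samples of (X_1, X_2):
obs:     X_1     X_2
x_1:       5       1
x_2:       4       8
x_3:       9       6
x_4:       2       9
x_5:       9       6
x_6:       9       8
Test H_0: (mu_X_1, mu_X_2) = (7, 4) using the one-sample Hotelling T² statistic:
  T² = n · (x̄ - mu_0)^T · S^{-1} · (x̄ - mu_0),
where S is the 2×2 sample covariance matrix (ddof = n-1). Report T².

Step 1 — sample mean vector:
  mean(X_1) = (5 + 4 + 9 + 2 + 9 + 9) / 6 = 38/6 = 6.3333
  mean(X_2) = (1 + 8 + 6 + 9 + 6 + 8) / 6 = 38/6 = 6.3333
  x̄ = (6.3333, 6.3333),  deviation x̄ - mu_0 = (6.3333, 6.3333) - (7, 4) = (-0.6667, 2.3333).

Step 2 — sample covariance matrix, S[i,j] = (1/(n-1)) · Σ_k (x_{k,i} - mean_i) · (x_{k,j} - mean_j), divisor n-1 = 5:
  S[X_1,X_1] = ((-1.3333)·(-1.3333) + (-2.3333)·(-2.3333) + (2.6667)·(2.6667) + (-4.3333)·(-4.3333) + (2.6667)·(2.6667) + (2.6667)·(2.6667)) / 5 = 47.3333/5 = 9.4667
  S[X_1,X_2] = ((-1.3333)·(-5.3333) + (-2.3333)·(1.6667) + (2.6667)·(-0.3333) + (-4.3333)·(2.6667) + (2.6667)·(-0.3333) + (2.6667)·(1.6667)) / 5 = -5.6667/5 = -1.1333
  S[X_2,X_2] = ((-5.3333)·(-5.3333) + (1.6667)·(1.6667) + (-0.3333)·(-0.3333) + (2.6667)·(2.6667) + (-0.3333)·(-0.3333) + (1.6667)·(1.6667)) / 5 = 41.3333/5 = 8.2667
  S = [[9.4667, -1.1333],
 [-1.1333, 8.2667]].

Step 3 — invert S. det(S) = 9.4667·8.2667 - (-1.1333)² = 76.9733.
  S^{-1} = (1/det) · [[d, -b], [-b, a]] = [[0.1074, 0.0147],
 [0.0147, 0.123]].

Step 4 — quadratic form (x̄ - mu_0)^T · S^{-1} · (x̄ - mu_0):
  S^{-1} · (x̄ - mu_0) = (-0.0372, 0.2772),
  (x̄ - mu_0)^T · [...] = (-0.6667)·(-0.0372) + (2.3333)·(0.2772) = 0.6715.

Step 5 — scale by n: T² = 6 · 0.6715 = 4.0291.

T² ≈ 4.0291


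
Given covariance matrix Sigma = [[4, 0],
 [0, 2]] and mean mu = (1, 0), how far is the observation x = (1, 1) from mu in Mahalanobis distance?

Step 1 — centre the observation: (x - mu) = (0, 1).

Step 2 — invert Sigma. det(Sigma) = 4·2 - (0)² = 8.
  Sigma^{-1} = (1/det) · [[d, -b], [-b, a]] = [[0.25, 0],
 [0, 0.5]].

Step 3 — form the quadratic (x - mu)^T · Sigma^{-1} · (x - mu):
  Sigma^{-1} · (x - mu) = (0, 0.5).
  (x - mu)^T · [Sigma^{-1} · (x - mu)] = (0)·(0) + (1)·(0.5) = 0.5.

Step 4 — take square root: d = √(0.5) ≈ 0.7071.

d(x, mu) = √(0.5) ≈ 0.7071


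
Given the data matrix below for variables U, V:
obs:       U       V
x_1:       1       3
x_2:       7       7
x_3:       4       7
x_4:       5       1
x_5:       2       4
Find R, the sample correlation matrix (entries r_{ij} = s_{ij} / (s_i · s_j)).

Step 1 — column means:
  mean(U) = (1 + 7 + 4 + 5 + 2) / 5 = 19/5 = 3.8
  mean(V) = (3 + 7 + 7 + 1 + 4) / 5 = 22/5 = 4.4

Step 2 — sample variances and covariances s[i,j] = (1/(n-1)) · Σ_k (x_{k,i} - mean_i) · (x_{k,j} - mean_j), with n-1 = 4:
  s[U,U] = ((-2.8)·(-2.8) + (3.2)·(3.2) + (0.2)·(0.2) + (1.2)·(1.2) + (-1.8)·(-1.8)) / 4 = 22.8/4 = 5.7
  s[U,V] = ((-2.8)·(-1.4) + (3.2)·(2.6) + (0.2)·(2.6) + (1.2)·(-3.4) + (-1.8)·(-0.4)) / 4 = 9.4/4 = 2.35
  s[V,V] = ((-1.4)·(-1.4) + (2.6)·(2.6) + (2.6)·(2.6) + (-3.4)·(-3.4) + (-0.4)·(-0.4)) / 4 = 27.2/4 = 6.8
  Sample standard deviations s_i = √(s[i,i]):
  s(U) = √(5.7) = 2.3875
  s(V) = √(6.8) = 2.6077

Step 3 — r_{ij} = s_{ij} / (s_i · s_j):
  r[U,U] = 1 (diagonal).
  r[U,V] = 2.35 / (2.3875 · 2.6077) = 2.35 / 6.2258 = 0.3775
  r[V,V] = 1 (diagonal).

R is symmetric with unit diagonal. Assembling:

R = [[1, 0.3775],
 [0.3775, 1]]


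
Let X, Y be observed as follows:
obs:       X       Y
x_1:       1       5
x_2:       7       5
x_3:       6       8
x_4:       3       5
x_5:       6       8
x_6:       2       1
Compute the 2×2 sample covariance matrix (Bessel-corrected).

Step 1 — column means:
  mean(X) = (1 + 7 + 6 + 3 + 6 + 2) / 6 = 25/6 = 4.1667
  mean(Y) = (5 + 5 + 8 + 5 + 8 + 1) / 6 = 32/6 = 5.3333

Step 2 — sample covariance S[i,j] = (1/(n-1)) · Σ_k (x_{k,i} - mean_i) · (x_{k,j} - mean_j), with n-1 = 5.
  S[X,X] = ((-3.1667)·(-3.1667) + (2.8333)·(2.8333) + (1.8333)·(1.8333) + (-1.1667)·(-1.1667) + (1.8333)·(1.8333) + (-2.1667)·(-2.1667)) / 5 = 30.8333/5 = 6.1667
  S[X,Y] = ((-3.1667)·(-0.3333) + (2.8333)·(-0.3333) + (1.8333)·(2.6667) + (-1.1667)·(-0.3333) + (1.8333)·(2.6667) + (-2.1667)·(-4.3333)) / 5 = 19.6667/5 = 3.9333
  S[Y,Y] = ((-0.3333)·(-0.3333) + (-0.3333)·(-0.3333) + (2.6667)·(2.6667) + (-0.3333)·(-0.3333) + (2.6667)·(2.6667) + (-4.3333)·(-4.3333)) / 5 = 33.3333/5 = 6.6667

S is symmetric (S[j,i] = S[i,j]). Assembling:

S = [[6.1667, 3.9333],
 [3.9333, 6.6667]]


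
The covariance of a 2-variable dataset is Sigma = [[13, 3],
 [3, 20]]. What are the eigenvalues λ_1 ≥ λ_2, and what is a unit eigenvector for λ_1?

Step 1 — characteristic polynomial of 2×2 Sigma:
  det(Sigma - λI) = λ² - trace · λ + det = 0.
  trace = 13 + 20 = 33, det = 13·20 - (3)² = 251.
Step 2 — discriminant:
  Δ = trace² - 4·det = 1089 - 1004 = 85.
Step 3 — eigenvalues:
  λ = (trace ± √Δ)/2 = (33 ± 9.2195)/2,
  λ_1 = 21.1098,  λ_2 = 11.8902.

Step 4 — unit eigenvector for λ_1: solve (Sigma - λ_1 I)v = 0. First row:
  (13 - 21.1098)·v_x + (3)·v_y = 0, i.e. (-8.1098)·v_x + (3)·v_y = 0,
  so v ∝ (b, λ_1 - a) = (3, 8.1098) = u.
  ||u|| = √((3)² + (8.1098)²) = √(74.7684) ≈ 8.6469,
  v_1 = u/||u|| ≈ (0.3469, 0.9379) (||v_1|| = 1).

λ_1 = 21.1098,  λ_2 = 11.8902;  v_1 ≈ (0.3469, 0.9379)


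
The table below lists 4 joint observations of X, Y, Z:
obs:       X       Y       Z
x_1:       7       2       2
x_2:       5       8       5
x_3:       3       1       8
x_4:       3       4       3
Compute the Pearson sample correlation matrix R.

Step 1 — column means:
  mean(X) = (7 + 5 + 3 + 3) / 4 = 18/4 = 4.5
  mean(Y) = (2 + 8 + 1 + 4) / 4 = 15/4 = 3.75
  mean(Z) = (2 + 5 + 8 + 3) / 4 = 18/4 = 4.5

Step 2 — sample variances and covariances s[i,j] = (1/(n-1)) · Σ_k (x_{k,i} - mean_i) · (x_{k,j} - mean_j), with n-1 = 3:
  s[X,X] = ((2.5)·(2.5) + (0.5)·(0.5) + (-1.5)·(-1.5) + (-1.5)·(-1.5)) / 3 = 11/3 = 3.6667
  s[X,Y] = ((2.5)·(-1.75) + (0.5)·(4.25) + (-1.5)·(-2.75) + (-1.5)·(0.25)) / 3 = 1.5/3 = 0.5
  s[X,Z] = ((2.5)·(-2.5) + (0.5)·(0.5) + (-1.5)·(3.5) + (-1.5)·(-1.5)) / 3 = -9/3 = -3
  s[Y,Y] = ((-1.75)·(-1.75) + (4.25)·(4.25) + (-2.75)·(-2.75) + (0.25)·(0.25)) / 3 = 28.75/3 = 9.5833
  s[Y,Z] = ((-1.75)·(-2.5) + (4.25)·(0.5) + (-2.75)·(3.5) + (0.25)·(-1.5)) / 3 = -3.5/3 = -1.1667
  s[Z,Z] = ((-2.5)·(-2.5) + (0.5)·(0.5) + (3.5)·(3.5) + (-1.5)·(-1.5)) / 3 = 21/3 = 7
  Sample standard deviations s_i = √(s[i,i]):
  s(X) = √(3.6667) = 1.9149
  s(Y) = √(9.5833) = 3.0957
  s(Z) = √(7) = 2.6458

Step 3 — r_{ij} = s_{ij} / (s_i · s_j):
  r[X,X] = 1 (diagonal).
  r[X,Y] = 0.5 / (1.9149 · 3.0957) = 0.5 / 5.9278 = 0.0843
  r[X,Z] = -3 / (1.9149 · 2.6458) = -3 / 5.0662 = -0.5922
  r[Y,Y] = 1 (diagonal).
  r[Y,Z] = -1.1667 / (3.0957 · 2.6458) = -1.1667 / 8.1904 = -0.1424
  r[Z,Z] = 1 (diagonal).

R is symmetric with unit diagonal. Assembling:

R = [[1, 0.0843, -0.5922],
 [0.0843, 1, -0.1424],
 [-0.5922, -0.1424, 1]]


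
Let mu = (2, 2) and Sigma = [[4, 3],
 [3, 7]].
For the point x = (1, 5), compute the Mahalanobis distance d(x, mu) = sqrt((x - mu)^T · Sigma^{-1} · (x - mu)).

Step 1 — centre the observation: (x - mu) = (-1, 3).

Step 2 — invert Sigma. det(Sigma) = 4·7 - (3)² = 19.
  Sigma^{-1} = (1/det) · [[d, -b], [-b, a]] = [[0.3684, -0.1579],
 [-0.1579, 0.2105]].

Step 3 — form the quadratic (x - mu)^T · Sigma^{-1} · (x - mu):
  Sigma^{-1} · (x - mu) = (-0.8421, 0.7895).
  (x - mu)^T · [Sigma^{-1} · (x - mu)] = (-1)·(-0.8421) + (3)·(0.7895) = 3.2105.

Step 4 — take square root: d = √(3.2105) ≈ 1.7918.

d(x, mu) = √(3.2105) ≈ 1.7918


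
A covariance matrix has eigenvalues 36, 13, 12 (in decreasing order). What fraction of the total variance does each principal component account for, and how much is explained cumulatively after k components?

Step 1 — total variance = trace(Sigma) = Σ λ_i = 36 + 13 + 12 = 61.

Step 2 — fraction explained by component i = λ_i / Σ λ:
  PC1: 36/61 = 0.5902
  PC2: 13/61 = 0.2131
  PC3: 12/61 = 0.1967

Step 3 — cumulative fraction after k components = (λ_1 + ... + λ_k) / Σ λ:
  k = 1: 36/61 = 0.5902
  k = 2: (36 + 13)/61 = 49/61 = 0.8033
  k = 3: (36 + 13 + 12)/61 = 61/61 = 1

Summary (fraction, with percent):

explained: PC1 0.5902 (59.02%), PC2 0.2131 (21.31%), PC3 0.1967 (19.67%);  cumulative: 0.5902, 0.8033, 1


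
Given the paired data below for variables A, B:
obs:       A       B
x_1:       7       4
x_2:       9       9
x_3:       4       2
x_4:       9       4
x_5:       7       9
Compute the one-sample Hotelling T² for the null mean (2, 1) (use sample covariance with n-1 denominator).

Step 1 — sample mean vector:
  mean(A) = (7 + 9 + 4 + 9 + 7) / 5 = 36/5 = 7.2
  mean(B) = (4 + 9 + 2 + 4 + 9) / 5 = 28/5 = 5.6
  x̄ = (7.2, 5.6),  deviation x̄ - mu_0 = (7.2, 5.6) - (2, 1) = (5.2, 4.6).

Step 2 — sample covariance matrix, S[i,j] = (1/(n-1)) · Σ_k (x_{k,i} - mean_i) · (x_{k,j} - mean_j), divisor n-1 = 4:
  S[A,A] = ((-0.2)·(-0.2) + (1.8)·(1.8) + (-3.2)·(-3.2) + (1.8)·(1.8) + (-0.2)·(-0.2)) / 4 = 16.8/4 = 4.2
  S[A,B] = ((-0.2)·(-1.6) + (1.8)·(3.4) + (-3.2)·(-3.6) + (1.8)·(-1.6) + (-0.2)·(3.4)) / 4 = 14.4/4 = 3.6
  S[B,B] = ((-1.6)·(-1.6) + (3.4)·(3.4) + (-3.6)·(-3.6) + (-1.6)·(-1.6) + (3.4)·(3.4)) / 4 = 41.2/4 = 10.3
  S = [[4.2, 3.6],
 [3.6, 10.3]].

Step 3 — invert S. det(S) = 4.2·10.3 - (3.6)² = 30.3.
  S^{-1} = (1/det) · [[d, -b], [-b, a]] = [[0.3399, -0.1188],
 [-0.1188, 0.1386]].

Step 4 — quadratic form (x̄ - mu_0)^T · S^{-1} · (x̄ - mu_0):
  S^{-1} · (x̄ - mu_0) = (1.2211, 0.0198),
  (x̄ - mu_0)^T · [...] = (5.2)·(1.2211) + (4.6)·(0.0198) = 6.4409.

Step 5 — scale by n: T² = 5 · 6.4409 = 32.2046.

T² ≈ 32.2046


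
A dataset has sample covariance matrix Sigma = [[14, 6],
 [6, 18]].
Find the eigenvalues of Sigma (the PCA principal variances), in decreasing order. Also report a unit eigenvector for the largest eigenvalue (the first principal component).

Step 1 — characteristic polynomial of 2×2 Sigma:
  det(Sigma - λI) = λ² - trace · λ + det = 0.
  trace = 14 + 18 = 32, det = 14·18 - (6)² = 216.
Step 2 — discriminant:
  Δ = trace² - 4·det = 1024 - 864 = 160.
Step 3 — eigenvalues:
  λ = (trace ± √Δ)/2 = (32 ± 12.6491)/2,
  λ_1 = 22.3246,  λ_2 = 9.6754.

Step 4 — unit eigenvector for λ_1: solve (Sigma - λ_1 I)v = 0. First row:
  (14 - 22.3246)·v_x + (6)·v_y = 0, i.e. (-8.3246)·v_x + (6)·v_y = 0,
  so v ∝ (b, λ_1 - a) = (6, 8.3246) = u.
  ||u|| = √((6)² + (8.3246)²) = √(105.2982) ≈ 10.2615,
  v_1 = u/||u|| ≈ (0.5847, 0.8112) (||v_1|| = 1).

λ_1 = 22.3246,  λ_2 = 9.6754;  v_1 ≈ (0.5847, 0.8112)


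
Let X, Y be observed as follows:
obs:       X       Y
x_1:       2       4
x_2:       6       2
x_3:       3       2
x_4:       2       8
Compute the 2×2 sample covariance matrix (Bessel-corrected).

Step 1 — column means:
  mean(X) = (2 + 6 + 3 + 2) / 4 = 13/4 = 3.25
  mean(Y) = (4 + 2 + 2 + 8) / 4 = 16/4 = 4

Step 2 — sample covariance S[i,j] = (1/(n-1)) · Σ_k (x_{k,i} - mean_i) · (x_{k,j} - mean_j), with n-1 = 3.
  S[X,X] = ((-1.25)·(-1.25) + (2.75)·(2.75) + (-0.25)·(-0.25) + (-1.25)·(-1.25)) / 3 = 10.75/3 = 3.5833
  S[X,Y] = ((-1.25)·(0) + (2.75)·(-2) + (-0.25)·(-2) + (-1.25)·(4)) / 3 = -10/3 = -3.3333
  S[Y,Y] = ((0)·(0) + (-2)·(-2) + (-2)·(-2) + (4)·(4)) / 3 = 24/3 = 8

S is symmetric (S[j,i] = S[i,j]). Assembling:

S = [[3.5833, -3.3333],
 [-3.3333, 8]]


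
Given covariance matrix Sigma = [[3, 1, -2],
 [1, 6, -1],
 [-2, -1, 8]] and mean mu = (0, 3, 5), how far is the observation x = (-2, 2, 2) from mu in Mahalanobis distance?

Step 1 — centre the observation: (x - mu) = (-2, -1, -3).

Step 2 — invert Sigma (cofactor / det for 3×3, or solve directly):
  Sigma^{-1} = [[0.4159, -0.0531, 0.0973],
 [-0.0531, 0.177, 0.0088],
 [0.0973, 0.0088, 0.1504]].

Step 3 — form the quadratic (x - mu)^T · Sigma^{-1} · (x - mu):
  Sigma^{-1} · (x - mu) = (-1.0708, -0.0973, -0.6549).
  (x - mu)^T · [Sigma^{-1} · (x - mu)] = (-2)·(-1.0708) + (-1)·(-0.0973) + (-3)·(-0.6549) = 4.2035.

Step 4 — take square root: d = √(4.2035) ≈ 2.0503.

d(x, mu) = √(4.2035) ≈ 2.0503


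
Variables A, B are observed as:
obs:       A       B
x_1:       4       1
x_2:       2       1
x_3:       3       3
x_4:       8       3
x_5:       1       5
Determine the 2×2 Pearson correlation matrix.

Step 1 — column means:
  mean(A) = (4 + 2 + 3 + 8 + 1) / 5 = 18/5 = 3.6
  mean(B) = (1 + 1 + 3 + 3 + 5) / 5 = 13/5 = 2.6

Step 2 — sample variances and covariances s[i,j] = (1/(n-1)) · Σ_k (x_{k,i} - mean_i) · (x_{k,j} - mean_j), with n-1 = 4:
  s[A,A] = ((0.4)·(0.4) + (-1.6)·(-1.6) + (-0.6)·(-0.6) + (4.4)·(4.4) + (-2.6)·(-2.6)) / 4 = 29.2/4 = 7.3
  s[A,B] = ((0.4)·(-1.6) + (-1.6)·(-1.6) + (-0.6)·(0.4) + (4.4)·(0.4) + (-2.6)·(2.4)) / 4 = -2.8/4 = -0.7
  s[B,B] = ((-1.6)·(-1.6) + (-1.6)·(-1.6) + (0.4)·(0.4) + (0.4)·(0.4) + (2.4)·(2.4)) / 4 = 11.2/4 = 2.8
  Sample standard deviations s_i = √(s[i,i]):
  s(A) = √(7.3) = 2.7019
  s(B) = √(2.8) = 1.6733

Step 3 — r_{ij} = s_{ij} / (s_i · s_j):
  r[A,A] = 1 (diagonal).
  r[A,B] = -0.7 / (2.7019 · 1.6733) = -0.7 / 4.5211 = -0.1548
  r[B,B] = 1 (diagonal).

R is symmetric with unit diagonal. Assembling:

R = [[1, -0.1548],
 [-0.1548, 1]]
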